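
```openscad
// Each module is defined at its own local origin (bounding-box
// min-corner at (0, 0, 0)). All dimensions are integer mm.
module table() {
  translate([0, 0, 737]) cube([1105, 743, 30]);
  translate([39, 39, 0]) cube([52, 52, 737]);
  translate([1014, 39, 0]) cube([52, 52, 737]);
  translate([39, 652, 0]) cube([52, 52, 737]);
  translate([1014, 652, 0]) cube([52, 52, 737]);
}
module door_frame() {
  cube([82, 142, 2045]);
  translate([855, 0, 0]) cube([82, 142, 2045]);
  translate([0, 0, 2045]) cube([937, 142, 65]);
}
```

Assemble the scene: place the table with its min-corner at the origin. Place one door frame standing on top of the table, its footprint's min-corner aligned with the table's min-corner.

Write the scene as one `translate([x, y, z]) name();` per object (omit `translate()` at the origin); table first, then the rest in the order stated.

table();
translate([0, 0, 767]) door_frame();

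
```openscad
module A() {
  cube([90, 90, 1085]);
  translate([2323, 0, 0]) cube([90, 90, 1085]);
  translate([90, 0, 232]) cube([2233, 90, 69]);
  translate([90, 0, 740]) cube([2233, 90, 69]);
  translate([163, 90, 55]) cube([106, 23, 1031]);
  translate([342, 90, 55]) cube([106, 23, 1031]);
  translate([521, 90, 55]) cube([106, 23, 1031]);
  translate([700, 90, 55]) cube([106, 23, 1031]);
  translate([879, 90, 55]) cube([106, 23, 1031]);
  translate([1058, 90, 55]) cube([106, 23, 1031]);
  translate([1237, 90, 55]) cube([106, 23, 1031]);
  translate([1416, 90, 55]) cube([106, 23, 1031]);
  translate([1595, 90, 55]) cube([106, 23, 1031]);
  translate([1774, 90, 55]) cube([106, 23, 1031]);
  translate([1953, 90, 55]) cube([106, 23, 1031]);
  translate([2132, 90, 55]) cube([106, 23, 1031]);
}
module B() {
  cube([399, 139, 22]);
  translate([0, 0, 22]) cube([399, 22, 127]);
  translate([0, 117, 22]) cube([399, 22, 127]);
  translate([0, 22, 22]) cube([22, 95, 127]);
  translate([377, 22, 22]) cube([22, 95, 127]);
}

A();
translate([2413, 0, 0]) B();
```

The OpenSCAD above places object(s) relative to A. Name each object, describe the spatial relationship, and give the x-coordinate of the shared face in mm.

A is a fence section. B is an open box. The open box is against the fence section's +x side, with their −y faces flush. The x-coordinate of the shared face is 2413 mm.

The fence section's +x face and the open box's −x face are both at x = 2413 mm.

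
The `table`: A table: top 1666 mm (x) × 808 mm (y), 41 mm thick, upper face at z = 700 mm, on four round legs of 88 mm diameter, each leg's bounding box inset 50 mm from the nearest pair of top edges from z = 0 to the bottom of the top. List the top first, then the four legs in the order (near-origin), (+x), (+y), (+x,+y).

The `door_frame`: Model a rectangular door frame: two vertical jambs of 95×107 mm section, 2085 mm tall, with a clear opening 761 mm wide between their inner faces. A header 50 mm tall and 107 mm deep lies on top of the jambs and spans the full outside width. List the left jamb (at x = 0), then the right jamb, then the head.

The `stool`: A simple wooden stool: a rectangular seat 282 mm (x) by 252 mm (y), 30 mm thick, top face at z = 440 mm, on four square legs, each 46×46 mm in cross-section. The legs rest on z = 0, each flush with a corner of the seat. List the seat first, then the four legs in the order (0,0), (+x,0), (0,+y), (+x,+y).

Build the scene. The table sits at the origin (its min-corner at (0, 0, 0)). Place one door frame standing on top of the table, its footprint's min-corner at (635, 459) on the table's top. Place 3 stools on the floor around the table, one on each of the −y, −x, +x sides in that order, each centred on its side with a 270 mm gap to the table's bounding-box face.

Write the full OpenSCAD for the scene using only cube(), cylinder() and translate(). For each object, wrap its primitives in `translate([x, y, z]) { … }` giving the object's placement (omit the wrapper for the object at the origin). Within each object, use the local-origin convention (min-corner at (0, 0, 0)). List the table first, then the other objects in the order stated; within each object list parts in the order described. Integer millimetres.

translate([0, 0, 659]) cube([1666, 808, 41]);
translate([94, 94, 0]) cylinder(h = 659, r = 44);
translate([1572, 94, 0]) cylinder(h = 659, r = 44);
translate([94, 714, 0]) cylinder(h = 659, r = 44);
translate([1572, 714, 0]) cylinder(h = 659, r = 44);
translate([635, 459, 700]) {
  cube([95, 107, 2085]);
  translate([856, 0, 0]) cube([95, 107, 2085]);
  translate([0, 0, 2085]) cube([951, 107, 50]);
}
translate([692, -522, 0]) {
  translate([0, 0, 410]) cube([282, 252, 30]);
  cube([46, 46, 410]);
  translate([236, 0, 0]) cube([46, 46, 410]);
  translate([0, 206, 0]) cube([46, 46, 410]);
  translate([236, 206, 0]) cube([46, 46, 410]);
}
translate([-552, 278, 0]) {
  translate([0, 0, 410]) cube([282, 252, 30]);
  cube([46, 46, 410]);
  translate([236, 0, 0]) cube([46, 46, 410]);
  translate([0, 206, 0]) cube([46, 46, 410]);
  translate([236, 206, 0]) cube([46, 46, 410]);
}
translate([1936, 278, 0]) {
  translate([0, 0, 410]) cube([282, 252, 30]);
  cube([46, 46, 410]);
  translate([236, 0, 0]) cube([46, 46, 410]);
  translate([0, 206, 0]) cube([46, 46, 410]);
  translate([236, 206, 0]) cube([46, 46, 410]);
}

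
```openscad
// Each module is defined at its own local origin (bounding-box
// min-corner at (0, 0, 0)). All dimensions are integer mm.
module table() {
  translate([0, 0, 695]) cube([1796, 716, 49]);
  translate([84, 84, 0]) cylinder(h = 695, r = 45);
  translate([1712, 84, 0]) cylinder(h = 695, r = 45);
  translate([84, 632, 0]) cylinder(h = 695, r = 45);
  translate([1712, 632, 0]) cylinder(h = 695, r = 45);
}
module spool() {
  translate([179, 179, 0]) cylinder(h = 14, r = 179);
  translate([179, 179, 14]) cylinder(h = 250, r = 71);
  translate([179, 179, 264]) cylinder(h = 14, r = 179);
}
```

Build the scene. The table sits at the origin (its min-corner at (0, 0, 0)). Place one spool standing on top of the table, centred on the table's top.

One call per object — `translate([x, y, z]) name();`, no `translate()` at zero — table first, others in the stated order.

table();
translate([719, 179, 744]) spool();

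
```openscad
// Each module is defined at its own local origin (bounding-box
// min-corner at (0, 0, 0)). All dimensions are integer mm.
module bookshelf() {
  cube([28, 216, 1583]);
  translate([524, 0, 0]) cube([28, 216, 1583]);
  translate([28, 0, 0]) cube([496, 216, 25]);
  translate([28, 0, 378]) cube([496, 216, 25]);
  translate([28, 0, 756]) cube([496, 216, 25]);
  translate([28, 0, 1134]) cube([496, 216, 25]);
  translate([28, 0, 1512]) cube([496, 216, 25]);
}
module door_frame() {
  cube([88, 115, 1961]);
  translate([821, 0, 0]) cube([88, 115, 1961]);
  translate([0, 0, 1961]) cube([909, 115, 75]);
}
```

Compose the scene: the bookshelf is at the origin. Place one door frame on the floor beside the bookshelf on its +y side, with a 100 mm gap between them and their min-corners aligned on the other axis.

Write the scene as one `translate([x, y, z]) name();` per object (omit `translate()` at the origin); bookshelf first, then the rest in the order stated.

bookshelf();
translate([0, 316, 0]) door_frame();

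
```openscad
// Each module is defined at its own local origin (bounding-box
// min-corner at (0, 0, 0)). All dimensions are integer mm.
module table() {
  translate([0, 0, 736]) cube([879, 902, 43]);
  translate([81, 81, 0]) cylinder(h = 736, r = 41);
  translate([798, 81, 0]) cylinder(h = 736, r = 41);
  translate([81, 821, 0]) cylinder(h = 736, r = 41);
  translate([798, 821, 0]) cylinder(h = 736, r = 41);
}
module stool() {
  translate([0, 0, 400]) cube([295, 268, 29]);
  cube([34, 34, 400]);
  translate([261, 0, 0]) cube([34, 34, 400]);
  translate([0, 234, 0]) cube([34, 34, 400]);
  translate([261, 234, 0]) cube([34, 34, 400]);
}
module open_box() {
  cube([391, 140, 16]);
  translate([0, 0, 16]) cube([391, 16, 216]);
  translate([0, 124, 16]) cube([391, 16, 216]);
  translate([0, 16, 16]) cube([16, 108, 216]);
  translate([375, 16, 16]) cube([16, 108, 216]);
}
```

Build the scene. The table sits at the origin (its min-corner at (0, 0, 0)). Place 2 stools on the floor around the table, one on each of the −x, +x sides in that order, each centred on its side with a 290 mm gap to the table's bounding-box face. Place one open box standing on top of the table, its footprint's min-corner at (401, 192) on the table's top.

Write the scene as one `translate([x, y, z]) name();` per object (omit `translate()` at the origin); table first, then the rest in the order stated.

table();
translate([-585, 317, 0]) stool();
translate([1169, 317, 0]) stool();
translate([401, 192, 779]) open_box();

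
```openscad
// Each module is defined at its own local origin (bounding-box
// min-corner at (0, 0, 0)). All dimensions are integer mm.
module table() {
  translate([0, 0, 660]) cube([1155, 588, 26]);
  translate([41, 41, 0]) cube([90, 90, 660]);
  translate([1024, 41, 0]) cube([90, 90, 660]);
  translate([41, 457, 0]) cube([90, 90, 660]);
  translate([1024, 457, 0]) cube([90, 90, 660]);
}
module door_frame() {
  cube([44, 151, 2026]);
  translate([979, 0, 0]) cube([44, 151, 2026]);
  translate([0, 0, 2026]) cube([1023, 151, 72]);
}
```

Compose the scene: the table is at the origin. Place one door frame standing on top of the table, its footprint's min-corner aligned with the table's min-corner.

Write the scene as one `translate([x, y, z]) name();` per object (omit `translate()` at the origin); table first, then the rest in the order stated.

table();
translate([0, 0, 686]) door_frame();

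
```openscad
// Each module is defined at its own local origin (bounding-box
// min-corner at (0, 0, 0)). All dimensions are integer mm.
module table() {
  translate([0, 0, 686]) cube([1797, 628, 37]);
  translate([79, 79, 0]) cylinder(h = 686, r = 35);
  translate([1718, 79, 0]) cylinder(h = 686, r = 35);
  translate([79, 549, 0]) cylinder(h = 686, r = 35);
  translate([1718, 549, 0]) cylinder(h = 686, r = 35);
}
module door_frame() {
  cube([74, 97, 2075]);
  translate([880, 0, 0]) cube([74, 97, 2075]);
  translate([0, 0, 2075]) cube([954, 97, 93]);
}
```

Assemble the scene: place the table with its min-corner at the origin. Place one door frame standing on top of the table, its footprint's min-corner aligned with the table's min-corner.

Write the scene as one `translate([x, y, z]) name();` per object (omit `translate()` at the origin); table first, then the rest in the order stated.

table();
translate([0, 0, 723]) door_frame();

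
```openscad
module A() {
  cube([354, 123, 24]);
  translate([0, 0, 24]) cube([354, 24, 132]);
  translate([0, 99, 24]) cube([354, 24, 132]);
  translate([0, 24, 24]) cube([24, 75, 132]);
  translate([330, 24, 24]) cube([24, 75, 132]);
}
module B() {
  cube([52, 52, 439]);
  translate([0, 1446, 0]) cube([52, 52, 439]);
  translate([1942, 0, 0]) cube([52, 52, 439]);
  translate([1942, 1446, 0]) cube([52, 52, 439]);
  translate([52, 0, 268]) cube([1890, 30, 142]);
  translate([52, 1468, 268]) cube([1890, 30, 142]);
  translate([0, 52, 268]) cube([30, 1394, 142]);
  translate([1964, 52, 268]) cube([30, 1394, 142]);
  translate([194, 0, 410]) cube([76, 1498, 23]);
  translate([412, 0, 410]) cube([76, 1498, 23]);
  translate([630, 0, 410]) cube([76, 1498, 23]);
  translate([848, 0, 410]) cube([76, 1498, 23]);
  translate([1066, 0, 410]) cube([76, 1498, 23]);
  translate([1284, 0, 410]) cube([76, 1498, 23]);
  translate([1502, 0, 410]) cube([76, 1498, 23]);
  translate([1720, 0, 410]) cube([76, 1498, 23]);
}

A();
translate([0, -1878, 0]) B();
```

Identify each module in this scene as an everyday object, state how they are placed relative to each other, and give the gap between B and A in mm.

The bed frame's nearest face is 380 mm from the open box's −y face.

A is an open box. B is a bed frame. The bed frame is on the floor beside the open box on its −y side. The gap between the bed frame and the open box is 380 mm.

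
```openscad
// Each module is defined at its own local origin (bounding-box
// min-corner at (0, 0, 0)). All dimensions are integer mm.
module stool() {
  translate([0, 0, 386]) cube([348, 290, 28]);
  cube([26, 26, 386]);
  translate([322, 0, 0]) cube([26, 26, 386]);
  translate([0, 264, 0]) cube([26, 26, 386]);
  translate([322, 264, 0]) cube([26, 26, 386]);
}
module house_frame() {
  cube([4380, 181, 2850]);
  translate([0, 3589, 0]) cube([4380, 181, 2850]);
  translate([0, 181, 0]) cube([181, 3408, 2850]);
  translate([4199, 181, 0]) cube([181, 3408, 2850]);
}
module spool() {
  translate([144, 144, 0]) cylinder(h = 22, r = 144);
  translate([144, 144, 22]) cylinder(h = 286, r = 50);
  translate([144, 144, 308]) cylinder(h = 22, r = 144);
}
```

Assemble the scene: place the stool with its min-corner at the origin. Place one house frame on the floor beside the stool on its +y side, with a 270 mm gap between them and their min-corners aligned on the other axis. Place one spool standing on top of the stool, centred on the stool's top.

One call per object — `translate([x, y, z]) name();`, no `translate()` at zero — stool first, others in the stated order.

stool();
translate([0, 560, 0]) house_frame();
translate([30, 1, 414]) spool();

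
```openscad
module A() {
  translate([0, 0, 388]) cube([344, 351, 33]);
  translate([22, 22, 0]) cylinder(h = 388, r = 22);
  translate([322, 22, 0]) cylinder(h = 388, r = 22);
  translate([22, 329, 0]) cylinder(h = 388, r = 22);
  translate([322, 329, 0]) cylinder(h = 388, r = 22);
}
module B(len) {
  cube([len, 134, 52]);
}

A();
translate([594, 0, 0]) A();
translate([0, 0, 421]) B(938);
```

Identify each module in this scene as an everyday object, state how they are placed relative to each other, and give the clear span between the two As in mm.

Second stool starts at x = 594; first ends at x = 344; clear span = 594 − 344 = 250 mm.

A is a stool. B is a beam. A beam spans the tops of two stools. The clear span between the two stools is 250 mm.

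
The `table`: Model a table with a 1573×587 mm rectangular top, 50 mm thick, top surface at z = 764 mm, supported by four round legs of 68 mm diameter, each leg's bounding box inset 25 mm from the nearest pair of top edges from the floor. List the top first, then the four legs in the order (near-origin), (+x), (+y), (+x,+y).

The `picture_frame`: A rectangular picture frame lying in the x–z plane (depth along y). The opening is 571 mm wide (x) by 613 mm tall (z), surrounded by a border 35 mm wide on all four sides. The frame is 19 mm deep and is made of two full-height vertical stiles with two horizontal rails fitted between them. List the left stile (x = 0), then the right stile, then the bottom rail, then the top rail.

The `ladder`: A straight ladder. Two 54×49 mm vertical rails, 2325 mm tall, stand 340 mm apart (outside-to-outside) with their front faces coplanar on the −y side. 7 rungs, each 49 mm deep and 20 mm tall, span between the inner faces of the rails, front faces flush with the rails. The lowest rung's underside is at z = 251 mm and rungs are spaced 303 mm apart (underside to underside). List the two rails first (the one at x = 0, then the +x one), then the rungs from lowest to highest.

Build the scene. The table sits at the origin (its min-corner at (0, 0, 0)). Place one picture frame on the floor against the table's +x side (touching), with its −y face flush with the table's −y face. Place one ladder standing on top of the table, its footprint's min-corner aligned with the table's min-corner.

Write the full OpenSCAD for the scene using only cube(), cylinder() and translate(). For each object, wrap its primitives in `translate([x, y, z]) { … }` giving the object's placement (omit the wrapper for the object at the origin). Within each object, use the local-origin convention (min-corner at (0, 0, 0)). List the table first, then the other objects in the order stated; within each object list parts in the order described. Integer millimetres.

translate([0, 0, 714]) cube([1573, 587, 50]);
translate([59, 59, 0]) cylinder(h = 714, r = 34);
translate([1514, 59, 0]) cylinder(h = 714, r = 34);
translate([59, 528, 0]) cylinder(h = 714, r = 34);
translate([1514, 528, 0]) cylinder(h = 714, r = 34);
translate([1573, 0, 0]) {
  cube([35, 19, 683]);
  translate([606, 0, 0]) cube([35, 19, 683]);
  translate([35, 0, 0]) cube([571, 19, 35]);
  translate([35, 0, 648]) cube([571, 19, 35]);
}
translate([0, 0, 764]) {
  cube([54, 49, 2325]);
  translate([286, 0, 0]) cube([54, 49, 2325]);
  translate([54, 0, 251]) cube([232, 49, 20]);
  translate([54, 0, 554]) cube([232, 49, 20]);
  translate([54, 0, 857]) cube([232, 49, 20]);
  translate([54, 0, 1160]) cube([232, 49, 20]);
  translate([54, 0, 1463]) cube([232, 49, 20]);
  translate([54, 0, 1766]) cube([232, 49, 20]);
  translate([54, 0, 2069]) cube([232, 49, 20]);
}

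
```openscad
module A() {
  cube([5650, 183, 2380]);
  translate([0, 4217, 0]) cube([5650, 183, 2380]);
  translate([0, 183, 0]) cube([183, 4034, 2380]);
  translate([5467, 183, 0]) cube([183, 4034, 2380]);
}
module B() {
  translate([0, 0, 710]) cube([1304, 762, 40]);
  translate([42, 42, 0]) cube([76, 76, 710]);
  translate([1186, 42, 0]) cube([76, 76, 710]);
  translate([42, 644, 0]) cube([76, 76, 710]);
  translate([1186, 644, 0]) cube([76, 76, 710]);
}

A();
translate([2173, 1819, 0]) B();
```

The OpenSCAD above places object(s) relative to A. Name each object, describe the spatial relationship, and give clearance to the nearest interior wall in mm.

Clearances: x = 1990, y = 1636; minimum 1636 mm.

A is a house frame. B is a table. The table sits inside the house frame, centred. The clearance to the nearest interior wall is 1636 mm.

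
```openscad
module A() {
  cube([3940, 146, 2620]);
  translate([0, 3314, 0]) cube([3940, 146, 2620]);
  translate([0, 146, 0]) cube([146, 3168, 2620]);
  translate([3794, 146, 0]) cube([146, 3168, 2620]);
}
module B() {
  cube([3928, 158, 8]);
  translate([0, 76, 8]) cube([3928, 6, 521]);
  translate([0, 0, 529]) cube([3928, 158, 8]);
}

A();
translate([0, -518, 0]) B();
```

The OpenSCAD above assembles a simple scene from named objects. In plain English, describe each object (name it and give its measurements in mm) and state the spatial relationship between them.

A is the wall frame of a small rectangular building: four walls, each 2620 mm tall and 146 mm thick, enclosing a footprint 3940 mm (x) by 3460 mm (y) outside-to-outside, with no floor or roof. The front and back walls (the −y and +y sides) span the full width; the two side walls fit between them.

B is an I-beam lying along x, 3928 mm long. Overall section height 537 mm. Two flanges 158 mm wide (y) and 8 mm thick, one on the floor and one at the top; a web 6 mm thick runs between them, centred on the flange width.

The I-beam is on the floor beside the house frame on its −y side.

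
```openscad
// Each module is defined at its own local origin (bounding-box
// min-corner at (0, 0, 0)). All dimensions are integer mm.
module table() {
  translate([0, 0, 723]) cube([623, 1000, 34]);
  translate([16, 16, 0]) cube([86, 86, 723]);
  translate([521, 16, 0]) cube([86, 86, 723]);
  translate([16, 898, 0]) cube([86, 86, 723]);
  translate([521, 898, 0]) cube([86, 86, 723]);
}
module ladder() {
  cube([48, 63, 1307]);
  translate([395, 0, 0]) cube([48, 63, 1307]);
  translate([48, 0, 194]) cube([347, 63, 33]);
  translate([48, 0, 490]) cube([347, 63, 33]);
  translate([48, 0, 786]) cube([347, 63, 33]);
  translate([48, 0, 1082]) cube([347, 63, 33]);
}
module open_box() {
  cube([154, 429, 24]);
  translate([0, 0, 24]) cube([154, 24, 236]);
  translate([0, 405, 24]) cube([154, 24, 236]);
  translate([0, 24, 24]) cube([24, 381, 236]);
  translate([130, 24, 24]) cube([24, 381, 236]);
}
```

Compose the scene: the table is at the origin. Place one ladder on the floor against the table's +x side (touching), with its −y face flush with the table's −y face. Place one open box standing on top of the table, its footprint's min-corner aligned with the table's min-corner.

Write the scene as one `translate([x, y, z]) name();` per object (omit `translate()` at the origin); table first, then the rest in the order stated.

table();
translate([623, 0, 0]) ladder();
translate([0, 0, 757]) open_box();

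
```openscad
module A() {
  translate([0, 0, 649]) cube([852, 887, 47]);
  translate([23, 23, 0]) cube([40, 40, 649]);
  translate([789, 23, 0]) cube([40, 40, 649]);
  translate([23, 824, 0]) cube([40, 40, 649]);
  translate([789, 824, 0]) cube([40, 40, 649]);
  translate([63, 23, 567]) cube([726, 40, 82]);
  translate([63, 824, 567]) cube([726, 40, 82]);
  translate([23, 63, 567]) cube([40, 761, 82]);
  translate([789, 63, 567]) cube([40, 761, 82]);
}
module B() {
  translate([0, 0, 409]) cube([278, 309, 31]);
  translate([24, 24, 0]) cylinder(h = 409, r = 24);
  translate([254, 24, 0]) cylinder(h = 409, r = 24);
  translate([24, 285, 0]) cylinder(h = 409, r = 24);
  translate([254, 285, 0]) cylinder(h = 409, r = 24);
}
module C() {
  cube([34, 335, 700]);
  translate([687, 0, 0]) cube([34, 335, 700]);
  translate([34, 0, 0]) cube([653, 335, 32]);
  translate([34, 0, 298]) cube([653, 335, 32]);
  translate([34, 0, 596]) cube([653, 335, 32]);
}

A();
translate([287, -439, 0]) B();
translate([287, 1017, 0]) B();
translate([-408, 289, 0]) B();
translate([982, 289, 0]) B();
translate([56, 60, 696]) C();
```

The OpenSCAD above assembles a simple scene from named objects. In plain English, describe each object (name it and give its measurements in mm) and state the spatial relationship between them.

A is a table: top 852 mm (x) × 887 mm (y), 47 mm thick, upper face at z = 696 mm, on four 40×40 mm square legs, each inset 23 mm from the nearest pair of top edges, running from z = 0 to the bottom of the top. Four apron rails, 40 mm thick and 82 mm tall, run between adjacent legs with their top edges flush with the underside of the top and their outer faces flush with the legs' outer faces.

B is a simple wooden stool: a rectangular seat 278 mm (x) by 309 mm (y), 31 mm thick, top face at z = 440 mm, on four round legs, each 48 mm in diameter. The legs rest on z = 0, each leg's axis is inset half a diameter from the nearest pair of seat edges (so the leg's bounding box is flush with the corner).

C is a bookshelf 721 mm wide overall, 335 mm deep and 700 mm tall. The two sides are 34 mm thick vertical panels. 3 horizontal shelves of 32 mm thickness span between the inner faces of the sides; the lowest shelf sits on the floor and shelves are stacked with a clear vertical gap of 266 mm between each pair.

Four stools sit around the table at the −y, +y, −x, +x sides. The bookshelf is on top of the table.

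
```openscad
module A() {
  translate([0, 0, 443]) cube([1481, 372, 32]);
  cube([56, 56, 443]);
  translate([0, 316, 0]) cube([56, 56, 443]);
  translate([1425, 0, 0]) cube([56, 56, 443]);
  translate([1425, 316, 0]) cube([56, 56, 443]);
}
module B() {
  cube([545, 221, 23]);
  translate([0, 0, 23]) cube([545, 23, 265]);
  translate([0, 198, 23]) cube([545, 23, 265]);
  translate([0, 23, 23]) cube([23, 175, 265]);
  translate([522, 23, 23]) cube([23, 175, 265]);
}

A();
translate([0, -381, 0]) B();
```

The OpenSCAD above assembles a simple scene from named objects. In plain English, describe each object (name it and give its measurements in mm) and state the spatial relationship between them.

A is a long wooden bench with a 1481 mm (x) × 372 mm (y) seat, 32 mm thick, its top surface 475 mm above the floor. Four 56 mm square legs at the seat corners, flush with the edges, run from z = 0 to the seat underside.

B is an open storage box with external size 545×221×288 mm and wall thickness 23 mm (the base is also 23 mm thick). The base covers the whole footprint; the four walls stand on the base, with the y-facing walls full-width and the x-facing walls fitting between their inner faces.

The open box is on the floor beside the bench on its −y side.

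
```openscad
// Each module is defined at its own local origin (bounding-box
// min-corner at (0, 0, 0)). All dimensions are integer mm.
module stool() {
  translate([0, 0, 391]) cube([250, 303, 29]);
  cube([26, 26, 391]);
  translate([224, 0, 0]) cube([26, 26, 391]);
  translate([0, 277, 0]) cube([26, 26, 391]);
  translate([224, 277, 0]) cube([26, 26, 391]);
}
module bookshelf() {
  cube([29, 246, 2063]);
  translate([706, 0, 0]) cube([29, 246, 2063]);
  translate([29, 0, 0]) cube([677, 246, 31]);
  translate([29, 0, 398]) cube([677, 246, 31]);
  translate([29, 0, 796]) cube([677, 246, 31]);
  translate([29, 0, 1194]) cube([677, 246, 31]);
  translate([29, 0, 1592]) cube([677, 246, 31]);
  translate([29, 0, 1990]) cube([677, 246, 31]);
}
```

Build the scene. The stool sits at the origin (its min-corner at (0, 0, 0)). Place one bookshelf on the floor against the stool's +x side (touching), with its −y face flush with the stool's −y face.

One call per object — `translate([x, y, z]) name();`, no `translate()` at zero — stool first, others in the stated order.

stool();
translate([250, 0, 0]) bookshelf();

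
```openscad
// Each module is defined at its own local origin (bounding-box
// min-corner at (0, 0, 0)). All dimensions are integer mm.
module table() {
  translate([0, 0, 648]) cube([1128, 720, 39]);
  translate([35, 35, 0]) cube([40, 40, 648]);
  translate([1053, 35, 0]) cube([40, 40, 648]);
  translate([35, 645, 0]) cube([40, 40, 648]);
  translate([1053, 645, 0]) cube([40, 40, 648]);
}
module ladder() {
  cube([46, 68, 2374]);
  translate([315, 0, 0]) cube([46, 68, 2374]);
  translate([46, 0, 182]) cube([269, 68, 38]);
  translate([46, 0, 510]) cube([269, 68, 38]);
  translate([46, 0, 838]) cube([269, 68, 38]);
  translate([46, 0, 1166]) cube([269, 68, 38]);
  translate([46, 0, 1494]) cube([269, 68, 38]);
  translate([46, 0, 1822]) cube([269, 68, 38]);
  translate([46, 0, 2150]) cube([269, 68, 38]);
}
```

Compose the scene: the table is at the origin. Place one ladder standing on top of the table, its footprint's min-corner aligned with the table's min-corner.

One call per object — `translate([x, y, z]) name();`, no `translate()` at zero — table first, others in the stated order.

table();
translate([0, 0, 687]) ladder();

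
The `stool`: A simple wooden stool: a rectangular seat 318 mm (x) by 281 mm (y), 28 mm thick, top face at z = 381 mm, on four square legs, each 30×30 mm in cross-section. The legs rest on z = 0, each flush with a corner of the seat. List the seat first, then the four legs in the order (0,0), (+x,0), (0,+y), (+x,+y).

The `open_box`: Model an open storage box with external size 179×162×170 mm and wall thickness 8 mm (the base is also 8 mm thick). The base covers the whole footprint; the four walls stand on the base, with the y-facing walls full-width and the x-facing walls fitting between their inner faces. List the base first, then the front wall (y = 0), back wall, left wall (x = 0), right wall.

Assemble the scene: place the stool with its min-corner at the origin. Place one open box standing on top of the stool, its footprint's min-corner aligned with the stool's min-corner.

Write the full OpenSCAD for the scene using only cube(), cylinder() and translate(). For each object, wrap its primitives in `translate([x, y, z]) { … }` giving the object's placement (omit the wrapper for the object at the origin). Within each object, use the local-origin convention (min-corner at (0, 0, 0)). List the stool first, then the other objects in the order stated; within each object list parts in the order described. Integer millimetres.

translate([0, 0, 353]) cube([318, 281, 28]);
cube([30, 30, 353]);
translate([288, 0, 0]) cube([30, 30, 353]);
translate([0, 251, 0]) cube([30, 30, 353]);
translate([288, 251, 0]) cube([30, 30, 353]);
translate([0, 0, 381]) {
  cube([179, 162, 8]);
  translate([0, 0, 8]) cube([179, 8, 162]);
  translate([0, 154, 8]) cube([179, 8, 162]);
  translate([0, 8, 8]) cube([8, 146, 162]);
  translate([171, 8, 8]) cube([8, 146, 162]);
}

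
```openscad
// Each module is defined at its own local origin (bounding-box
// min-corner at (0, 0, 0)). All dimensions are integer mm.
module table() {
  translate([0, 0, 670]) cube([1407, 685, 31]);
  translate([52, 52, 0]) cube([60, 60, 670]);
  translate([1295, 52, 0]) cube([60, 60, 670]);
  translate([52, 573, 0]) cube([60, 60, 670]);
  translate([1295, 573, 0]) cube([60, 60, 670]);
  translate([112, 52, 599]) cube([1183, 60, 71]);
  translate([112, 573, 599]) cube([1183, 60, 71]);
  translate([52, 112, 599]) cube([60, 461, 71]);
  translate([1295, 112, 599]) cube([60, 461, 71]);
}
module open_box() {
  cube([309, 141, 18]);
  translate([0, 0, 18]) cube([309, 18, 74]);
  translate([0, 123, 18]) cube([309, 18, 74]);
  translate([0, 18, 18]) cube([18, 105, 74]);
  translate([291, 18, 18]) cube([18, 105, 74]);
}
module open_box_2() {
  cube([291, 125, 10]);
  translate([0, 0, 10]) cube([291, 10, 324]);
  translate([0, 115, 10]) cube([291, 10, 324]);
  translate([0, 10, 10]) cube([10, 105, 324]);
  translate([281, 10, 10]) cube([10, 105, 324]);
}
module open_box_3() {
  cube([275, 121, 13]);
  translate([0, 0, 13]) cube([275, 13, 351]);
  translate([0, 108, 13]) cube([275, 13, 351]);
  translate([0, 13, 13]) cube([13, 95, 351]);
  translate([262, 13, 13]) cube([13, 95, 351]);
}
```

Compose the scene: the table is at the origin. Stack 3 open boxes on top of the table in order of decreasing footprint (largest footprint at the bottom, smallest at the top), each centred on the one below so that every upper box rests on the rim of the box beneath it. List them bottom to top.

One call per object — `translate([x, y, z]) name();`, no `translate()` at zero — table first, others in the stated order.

table();
translate([549, 272, 701]) open_box();
translate([558, 280, 793]) open_box_2();
translate([566, 282, 1127]) open_box_3();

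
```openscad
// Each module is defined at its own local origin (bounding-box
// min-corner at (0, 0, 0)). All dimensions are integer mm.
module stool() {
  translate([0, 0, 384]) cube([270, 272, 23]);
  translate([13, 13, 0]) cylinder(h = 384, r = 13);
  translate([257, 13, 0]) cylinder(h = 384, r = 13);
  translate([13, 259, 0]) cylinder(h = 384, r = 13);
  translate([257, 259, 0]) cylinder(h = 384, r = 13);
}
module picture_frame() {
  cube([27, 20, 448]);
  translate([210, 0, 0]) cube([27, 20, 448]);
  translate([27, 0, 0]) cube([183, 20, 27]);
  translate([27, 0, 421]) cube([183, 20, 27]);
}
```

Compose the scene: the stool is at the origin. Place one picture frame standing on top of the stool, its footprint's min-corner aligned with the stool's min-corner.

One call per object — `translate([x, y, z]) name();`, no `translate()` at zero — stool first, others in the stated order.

stool();
translate([0, 0, 407]) picture_frame();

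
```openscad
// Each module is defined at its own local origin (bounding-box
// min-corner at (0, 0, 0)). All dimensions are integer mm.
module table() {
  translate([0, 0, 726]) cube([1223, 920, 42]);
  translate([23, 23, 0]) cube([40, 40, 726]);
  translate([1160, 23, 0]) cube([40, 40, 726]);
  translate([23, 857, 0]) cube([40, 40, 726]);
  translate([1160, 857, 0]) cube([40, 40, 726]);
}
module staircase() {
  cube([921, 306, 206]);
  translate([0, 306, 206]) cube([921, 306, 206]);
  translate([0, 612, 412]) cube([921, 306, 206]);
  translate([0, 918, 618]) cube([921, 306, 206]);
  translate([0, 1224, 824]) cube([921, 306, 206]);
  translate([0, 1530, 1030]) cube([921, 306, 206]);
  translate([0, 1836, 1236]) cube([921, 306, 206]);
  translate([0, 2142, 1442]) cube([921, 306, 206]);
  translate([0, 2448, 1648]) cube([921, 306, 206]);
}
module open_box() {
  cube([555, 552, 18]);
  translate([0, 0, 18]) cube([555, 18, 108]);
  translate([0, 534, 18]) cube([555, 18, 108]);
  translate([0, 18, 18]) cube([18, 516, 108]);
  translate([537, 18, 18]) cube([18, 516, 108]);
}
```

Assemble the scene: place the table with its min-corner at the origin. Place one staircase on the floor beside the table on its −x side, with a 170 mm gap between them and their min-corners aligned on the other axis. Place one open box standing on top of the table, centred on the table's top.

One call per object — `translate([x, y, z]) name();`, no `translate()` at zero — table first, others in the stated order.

table();
translate([-1091, 0, 0]) staircase();
translate([334, 184, 768]) open_box();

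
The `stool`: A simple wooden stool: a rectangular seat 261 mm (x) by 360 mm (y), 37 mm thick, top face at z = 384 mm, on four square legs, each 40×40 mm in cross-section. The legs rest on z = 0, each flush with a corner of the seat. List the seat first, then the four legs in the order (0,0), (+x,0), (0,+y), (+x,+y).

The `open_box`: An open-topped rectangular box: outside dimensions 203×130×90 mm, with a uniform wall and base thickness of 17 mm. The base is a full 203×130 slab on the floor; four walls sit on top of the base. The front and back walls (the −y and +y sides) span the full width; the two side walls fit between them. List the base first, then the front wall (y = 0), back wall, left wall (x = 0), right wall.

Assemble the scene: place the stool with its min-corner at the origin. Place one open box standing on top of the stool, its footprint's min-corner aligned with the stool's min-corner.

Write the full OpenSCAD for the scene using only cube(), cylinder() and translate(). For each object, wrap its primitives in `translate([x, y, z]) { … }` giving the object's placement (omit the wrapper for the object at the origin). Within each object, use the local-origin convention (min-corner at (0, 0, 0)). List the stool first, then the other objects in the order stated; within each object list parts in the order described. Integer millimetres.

translate([0, 0, 347]) cube([261, 360, 37]);
cube([40, 40, 347]);
translate([221, 0, 0]) cube([40, 40, 347]);
translate([0, 320, 0]) cube([40, 40, 347]);
translate([221, 320, 0]) cube([40, 40, 347]);
translate([0, 0, 384]) {
  cube([203, 130, 17]);
  translate([0, 0, 17]) cube([203, 17, 73]);
  translate([0, 113, 17]) cube([203, 17, 73]);
  translate([0, 17, 17]) cube([17, 96, 73]);
  translate([186, 17, 17]) cube([17, 96, 73]);
}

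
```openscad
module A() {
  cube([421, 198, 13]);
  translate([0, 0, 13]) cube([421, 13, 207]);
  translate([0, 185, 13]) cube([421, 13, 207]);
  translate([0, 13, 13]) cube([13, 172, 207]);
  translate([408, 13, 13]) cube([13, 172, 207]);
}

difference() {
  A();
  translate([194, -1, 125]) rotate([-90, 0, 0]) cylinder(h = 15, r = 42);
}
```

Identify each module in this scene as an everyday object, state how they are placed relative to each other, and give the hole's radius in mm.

A is an open box. The open box has a circular hole through its front wall. The hole's radius is 42 mm.

The subtracted cylinder has r = 42 mm.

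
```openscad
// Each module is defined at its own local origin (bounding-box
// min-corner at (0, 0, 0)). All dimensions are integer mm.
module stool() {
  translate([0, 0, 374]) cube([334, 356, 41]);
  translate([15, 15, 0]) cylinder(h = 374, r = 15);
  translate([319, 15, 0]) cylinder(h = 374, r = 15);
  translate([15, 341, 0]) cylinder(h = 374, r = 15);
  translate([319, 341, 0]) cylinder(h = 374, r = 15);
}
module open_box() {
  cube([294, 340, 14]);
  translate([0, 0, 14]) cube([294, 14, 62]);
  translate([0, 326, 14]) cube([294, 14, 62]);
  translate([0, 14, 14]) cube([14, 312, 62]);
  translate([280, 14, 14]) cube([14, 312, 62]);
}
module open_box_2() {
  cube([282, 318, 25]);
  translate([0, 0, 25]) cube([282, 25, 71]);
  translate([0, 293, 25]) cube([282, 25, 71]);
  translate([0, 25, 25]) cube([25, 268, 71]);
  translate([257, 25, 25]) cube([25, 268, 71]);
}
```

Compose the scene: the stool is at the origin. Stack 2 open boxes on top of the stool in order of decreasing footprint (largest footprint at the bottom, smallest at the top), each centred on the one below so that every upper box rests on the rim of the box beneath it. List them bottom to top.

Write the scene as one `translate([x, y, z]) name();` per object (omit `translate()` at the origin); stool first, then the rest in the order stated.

stool();
translate([20, 8, 415]) open_box();
translate([26, 19, 491]) open_box_2();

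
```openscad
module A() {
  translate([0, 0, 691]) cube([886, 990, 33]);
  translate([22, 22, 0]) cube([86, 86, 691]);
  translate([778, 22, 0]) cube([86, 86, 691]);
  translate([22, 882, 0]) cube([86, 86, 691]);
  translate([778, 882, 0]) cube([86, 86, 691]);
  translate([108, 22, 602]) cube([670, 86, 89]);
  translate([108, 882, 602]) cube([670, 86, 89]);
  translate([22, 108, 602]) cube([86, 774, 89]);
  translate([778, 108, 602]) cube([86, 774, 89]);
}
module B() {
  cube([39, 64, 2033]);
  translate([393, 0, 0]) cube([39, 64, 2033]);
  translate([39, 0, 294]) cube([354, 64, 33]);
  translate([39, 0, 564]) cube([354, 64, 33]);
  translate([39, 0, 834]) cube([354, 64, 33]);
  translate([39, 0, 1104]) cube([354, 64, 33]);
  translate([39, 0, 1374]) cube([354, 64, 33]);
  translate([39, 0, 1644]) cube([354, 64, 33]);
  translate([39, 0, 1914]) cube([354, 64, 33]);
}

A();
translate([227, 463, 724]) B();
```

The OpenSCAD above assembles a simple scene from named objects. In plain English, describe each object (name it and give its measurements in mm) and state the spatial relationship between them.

A is a rectangular dining table. The top is 886×990×33 mm with its upper surface at z = 724 mm. It stands on four 86×86 mm square legs, each inset 22 mm from the nearest pair of top edges, running from the floor to the underside of the top. Four apron rails, 86 mm thick and 89 mm tall, run between adjacent legs with their top edges flush with the underside of the top and their outer faces flush with the legs' outer faces.

B is a wooden ladder with two side rails of 39×64 mm section and 2033 mm height, set 432 mm apart overall. Between them run 7 rectangular rungs (64 mm deep, 33 mm thick), front faces flush with the rails' −y face. The bottom of the first rung is 294 mm above the floor and each subsequent rung is 270 mm higher than the one below.

The ladder is on top of the table, centred.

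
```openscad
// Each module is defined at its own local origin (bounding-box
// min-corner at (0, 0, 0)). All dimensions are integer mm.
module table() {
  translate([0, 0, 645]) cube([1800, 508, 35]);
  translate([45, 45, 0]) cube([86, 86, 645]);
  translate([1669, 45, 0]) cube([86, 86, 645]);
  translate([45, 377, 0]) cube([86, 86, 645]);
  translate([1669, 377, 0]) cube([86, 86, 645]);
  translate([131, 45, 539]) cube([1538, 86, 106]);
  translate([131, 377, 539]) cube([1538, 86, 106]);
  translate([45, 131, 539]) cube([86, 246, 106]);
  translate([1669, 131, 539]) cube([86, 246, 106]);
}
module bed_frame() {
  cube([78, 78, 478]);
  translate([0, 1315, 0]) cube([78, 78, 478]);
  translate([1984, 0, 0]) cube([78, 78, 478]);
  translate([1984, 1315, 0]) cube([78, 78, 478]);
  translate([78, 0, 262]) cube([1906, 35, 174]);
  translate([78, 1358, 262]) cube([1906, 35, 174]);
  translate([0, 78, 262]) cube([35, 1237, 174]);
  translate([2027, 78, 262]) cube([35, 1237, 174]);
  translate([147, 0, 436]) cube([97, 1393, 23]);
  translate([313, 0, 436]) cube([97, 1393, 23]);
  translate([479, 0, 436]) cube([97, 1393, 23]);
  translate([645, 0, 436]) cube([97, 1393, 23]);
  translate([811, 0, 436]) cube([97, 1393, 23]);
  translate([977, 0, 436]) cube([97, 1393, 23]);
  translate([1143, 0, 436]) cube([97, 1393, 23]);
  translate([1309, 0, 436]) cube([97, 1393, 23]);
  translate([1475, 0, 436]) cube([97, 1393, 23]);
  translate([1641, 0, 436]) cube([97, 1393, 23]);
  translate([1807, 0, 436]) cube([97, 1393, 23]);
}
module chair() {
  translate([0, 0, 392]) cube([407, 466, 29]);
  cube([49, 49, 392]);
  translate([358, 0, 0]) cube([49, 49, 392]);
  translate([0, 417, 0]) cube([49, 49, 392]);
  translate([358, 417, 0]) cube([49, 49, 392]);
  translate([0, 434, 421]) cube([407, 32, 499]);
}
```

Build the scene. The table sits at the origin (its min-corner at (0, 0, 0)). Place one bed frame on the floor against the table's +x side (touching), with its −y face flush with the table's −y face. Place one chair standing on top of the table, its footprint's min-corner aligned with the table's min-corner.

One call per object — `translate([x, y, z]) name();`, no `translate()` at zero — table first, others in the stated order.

table();
translate([1800, 0, 0]) bed_frame();
translate([0, 0, 680]) chair();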